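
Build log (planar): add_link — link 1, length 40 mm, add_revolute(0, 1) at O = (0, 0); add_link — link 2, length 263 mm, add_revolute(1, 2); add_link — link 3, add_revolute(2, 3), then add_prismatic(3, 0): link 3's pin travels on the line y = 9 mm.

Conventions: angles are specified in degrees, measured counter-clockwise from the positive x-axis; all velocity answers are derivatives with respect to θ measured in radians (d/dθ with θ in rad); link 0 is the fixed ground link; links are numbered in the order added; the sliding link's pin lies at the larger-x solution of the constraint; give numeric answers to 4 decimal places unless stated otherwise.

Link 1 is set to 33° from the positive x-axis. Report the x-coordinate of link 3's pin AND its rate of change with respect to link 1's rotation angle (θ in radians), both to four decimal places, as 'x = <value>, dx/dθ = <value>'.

geometry: r = 40 mm, L = 263 mm, e = 9 mm
crank pin P = (r cos θ, r sin θ) = (33.546823, 21.785561)
h = r sin θ − e = 21.785561 − 9 = 12.785561
x = r cos θ + √(L² − h²) = 33.546823 + 262.689036 = 296.235858
dx/dθ = −r sin θ − h·r cos θ/√(L² − h²) (θ in radians; h = 12.785561) = -23.418347

x = 296.2359, dx/dθ = -23.4183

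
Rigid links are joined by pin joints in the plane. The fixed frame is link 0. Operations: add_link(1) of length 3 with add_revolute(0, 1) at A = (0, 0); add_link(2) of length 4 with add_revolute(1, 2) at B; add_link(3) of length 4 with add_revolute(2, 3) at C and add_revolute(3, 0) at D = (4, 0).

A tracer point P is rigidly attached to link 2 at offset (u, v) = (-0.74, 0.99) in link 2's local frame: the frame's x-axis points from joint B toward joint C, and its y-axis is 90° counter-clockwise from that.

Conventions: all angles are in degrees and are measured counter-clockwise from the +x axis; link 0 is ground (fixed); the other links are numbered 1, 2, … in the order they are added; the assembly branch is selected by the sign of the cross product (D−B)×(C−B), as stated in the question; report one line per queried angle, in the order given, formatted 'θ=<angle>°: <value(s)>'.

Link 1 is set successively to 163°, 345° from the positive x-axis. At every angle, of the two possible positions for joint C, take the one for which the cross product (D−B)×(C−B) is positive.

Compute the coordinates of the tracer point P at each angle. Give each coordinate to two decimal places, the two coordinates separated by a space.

A=(0,0), D=(4.00,0)
θ=163°: B = A + 3.00·(cos163°, sin163°) = (-2.8689, 0.8771)
θ=163°: |BD| = 6.9247
θ=163°: circle(B,4.00) ∩ circle(D,4.00): a=3.4623, h=2.0030
θ=163°:   candidates: C₊=(0.8193,2.4255) cross=13.870; C₋=(0.3118,-1.5483) cross=-13.870
θ=163°:   branch + wants cross > 0 → take C=(0.8193,2.4255) (cross=13.870)
θ=163°: ex = (C−B)/|BC| = (0.9220,0.3871); ey = (-0.3871,0.9220)
θ=163°: P = B + -0.74·ex + 0.99·ey = (-3.9344,1.5035)
θ=345°: B = A + 3.00·(cos345°, sin345°) = (2.8978, -0.7765)
θ=345°: |BD| = 1.3483
θ=345°: circle(B,4.00) ∩ circle(D,4.00): a=0.6741, h=3.9428
θ=345°:   candidates: C₊=(1.1782,2.8351) cross=5.316; C₋=(5.7195,-3.6115) cross=-5.316
θ=345°:   branch + wants cross > 0 → take C=(1.1782,2.8351) (cross=5.316)
θ=345°: ex = (C−B)/|BC| = (-0.4299,0.9029); ey = (-0.9029,-0.4299)
θ=345°: P = B + -0.74·ex + 0.99·ey = (2.3220,-1.8702)

θ=163°: -3.93 1.50
θ=345°: 2.32 -1.87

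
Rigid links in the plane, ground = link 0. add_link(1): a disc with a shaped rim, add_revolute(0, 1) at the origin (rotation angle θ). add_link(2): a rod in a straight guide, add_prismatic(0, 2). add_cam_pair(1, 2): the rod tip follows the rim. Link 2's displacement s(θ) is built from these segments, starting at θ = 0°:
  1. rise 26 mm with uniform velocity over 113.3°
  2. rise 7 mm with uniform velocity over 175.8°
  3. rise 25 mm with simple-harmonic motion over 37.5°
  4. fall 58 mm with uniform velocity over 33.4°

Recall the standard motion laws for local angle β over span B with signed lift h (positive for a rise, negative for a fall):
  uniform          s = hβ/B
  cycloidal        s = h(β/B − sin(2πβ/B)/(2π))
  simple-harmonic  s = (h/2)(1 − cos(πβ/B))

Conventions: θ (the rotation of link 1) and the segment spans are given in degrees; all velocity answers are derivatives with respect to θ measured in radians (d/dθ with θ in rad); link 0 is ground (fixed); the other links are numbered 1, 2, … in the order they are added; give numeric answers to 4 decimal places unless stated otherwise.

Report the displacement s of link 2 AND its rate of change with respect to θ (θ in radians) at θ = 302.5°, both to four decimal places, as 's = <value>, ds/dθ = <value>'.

segment 1 (0° to 113.3°, uniform, h = 26) is passed completely: s = 0.0000 + (26) = 26.0000
segment 2 (113.3° to 289.1°, uniform, h = 7) is passed completely: s = 26.0000 + (7) = 33.0000
θ = 302.5° falls in segment 3 (289.1° to 326.6°, simple-harmonic, h = 25): β = 302.5 − 289.1 = 13.4°, B = 37.5°; Δs = 25/2·(1 − cos(π·0.3573)) = 7.0832; s = 33.0000 + 7.0832 = 40.0832
velocity in seg [289.1°–326.6°] (simple-harmonic), θ in radians: β = 13.4° = 0.2339 rad, B = 37.5° = 0.6545 rad; ds/dθ = (πh/(2B)) sin(πβ/B) = (π·25/(2·0.6545)) sin(π·0.3573) = 54.073701 mm/rad

s = 40.0832, ds/dθ = 54.0737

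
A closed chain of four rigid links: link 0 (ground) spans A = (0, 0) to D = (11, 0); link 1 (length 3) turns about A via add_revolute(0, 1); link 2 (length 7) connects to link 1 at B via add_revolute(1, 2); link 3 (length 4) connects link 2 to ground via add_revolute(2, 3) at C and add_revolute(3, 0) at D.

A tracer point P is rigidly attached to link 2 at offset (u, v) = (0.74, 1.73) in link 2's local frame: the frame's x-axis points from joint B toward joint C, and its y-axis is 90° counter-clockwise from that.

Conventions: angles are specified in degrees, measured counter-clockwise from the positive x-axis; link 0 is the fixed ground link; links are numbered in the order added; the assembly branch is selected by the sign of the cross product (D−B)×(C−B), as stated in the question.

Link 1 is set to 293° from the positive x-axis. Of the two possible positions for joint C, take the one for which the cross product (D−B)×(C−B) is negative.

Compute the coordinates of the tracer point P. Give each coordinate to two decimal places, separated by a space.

A=(0,0), D=(11.00,0)
B = A + 3.00·(cos293°, sin293°) = (1.1722, -2.7615)
|BD| = 10.2084
circle(B,7.00) ∩ circle(D,4.00): a=6.7205, h=1.9582
  candidates: C₊=(7.1124,0.9417) cross=19.990; C₋=(8.1719,-2.8287) cross=-19.990
  branch - wants cross < 0 → take C=(8.1719,-2.8287) (cross=-19.990)
ex = (C−B)/|BC| = (1.0000,-0.0096); ey = (0.0096,1.0000)
P = B + 0.74·ex + 1.73·ey = (1.9288,-1.0387)

1.93 -1.04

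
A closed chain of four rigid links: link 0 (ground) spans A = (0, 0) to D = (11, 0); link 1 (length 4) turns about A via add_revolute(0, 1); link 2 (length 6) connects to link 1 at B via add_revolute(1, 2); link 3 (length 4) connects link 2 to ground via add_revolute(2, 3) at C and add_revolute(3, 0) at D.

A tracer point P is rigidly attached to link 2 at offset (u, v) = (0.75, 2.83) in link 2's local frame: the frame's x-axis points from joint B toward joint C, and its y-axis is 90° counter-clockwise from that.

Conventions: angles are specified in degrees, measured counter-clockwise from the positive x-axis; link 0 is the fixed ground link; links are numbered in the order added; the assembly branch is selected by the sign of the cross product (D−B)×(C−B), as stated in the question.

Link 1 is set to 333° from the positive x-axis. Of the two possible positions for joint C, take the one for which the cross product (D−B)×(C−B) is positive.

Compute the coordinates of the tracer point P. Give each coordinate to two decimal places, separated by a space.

A=(0,0), D=(11.00,0)
B = A + 4.00·(cos333°, sin333°) = (3.5640, -1.8160)
|BD| = 7.6545
circle(B,6.00) ∩ circle(D,4.00): a=5.1337, h=3.1057
  candidates: C₊=(7.8143,2.4190) cross=23.773; C₋=(9.2879,-3.6151) cross=-23.773
  branch + wants cross > 0 → take C=(7.8143,2.4190) (cross=23.773)
ex = (C−B)/|BC| = (0.7084,0.7058); ey = (-0.7058,0.7084)
P = B + 0.75·ex + 2.83·ey = (2.0978,0.7181)

2.10 0.72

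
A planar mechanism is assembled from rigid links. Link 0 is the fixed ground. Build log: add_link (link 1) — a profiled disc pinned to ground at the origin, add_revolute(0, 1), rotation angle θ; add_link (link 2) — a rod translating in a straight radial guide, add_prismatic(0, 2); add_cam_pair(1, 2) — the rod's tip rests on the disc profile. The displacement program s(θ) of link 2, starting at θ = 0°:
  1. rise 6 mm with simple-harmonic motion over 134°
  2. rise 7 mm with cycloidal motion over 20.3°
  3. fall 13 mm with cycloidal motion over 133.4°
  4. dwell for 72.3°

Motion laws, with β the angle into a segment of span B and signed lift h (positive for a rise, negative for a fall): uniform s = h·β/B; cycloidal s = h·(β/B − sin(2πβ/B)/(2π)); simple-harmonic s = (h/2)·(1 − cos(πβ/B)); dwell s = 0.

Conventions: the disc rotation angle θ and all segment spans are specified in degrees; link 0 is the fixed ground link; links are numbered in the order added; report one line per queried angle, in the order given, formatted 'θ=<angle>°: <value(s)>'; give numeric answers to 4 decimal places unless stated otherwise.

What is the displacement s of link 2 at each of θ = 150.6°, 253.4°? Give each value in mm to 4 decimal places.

seg 1 [0°–134°] simple-harmonic, h=6: full span → s += 6 → s = 6.0000
seg 2 [134°–154.3°] cycloidal, h=7: θ=150.6° here. β=16.6, B=20.3. 7·(0.8177 − sin(2π·0.8177)/(2π)) = 6.7388 → s = 12.7388
seg 2 [134°–154.3°] cycloidal, h=7: full span → s += 7 → s = 13.0000
seg 3 [154.3°–287.7°] cycloidal, h=-13: θ=253.4° here. β=99.1, B=133.4. -13·(0.7429 − sin(2π·0.7429)/(2π)) = -11.7244 → s = 1.2756

θ=150.6°: 12.7388
θ=253.4°: 1.2756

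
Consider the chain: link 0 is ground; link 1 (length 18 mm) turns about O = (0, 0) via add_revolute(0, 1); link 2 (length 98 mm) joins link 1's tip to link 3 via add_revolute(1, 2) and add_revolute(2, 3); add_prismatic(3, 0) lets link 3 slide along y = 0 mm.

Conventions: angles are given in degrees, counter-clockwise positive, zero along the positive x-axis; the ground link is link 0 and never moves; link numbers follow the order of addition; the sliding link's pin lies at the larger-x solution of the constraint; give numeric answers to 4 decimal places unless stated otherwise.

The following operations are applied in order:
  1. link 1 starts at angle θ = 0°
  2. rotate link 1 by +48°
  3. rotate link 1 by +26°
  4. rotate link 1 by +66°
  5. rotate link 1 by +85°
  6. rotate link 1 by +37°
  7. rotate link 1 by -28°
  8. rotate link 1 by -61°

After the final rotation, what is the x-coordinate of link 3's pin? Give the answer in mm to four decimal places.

geometry: r = 18 mm, L = 98 mm, e = 0 mm; θ starts at 0°
rotate link 1 by +48°: θ ← 0° +48° = 48°
rotate link 1 by +26°: θ ← 48° +26° = 74°
rotate link 1 by +66°: θ ← 74° +66° = 140°
rotate link 1 by +85°: θ ← 140° +85° = 225°
rotate link 1 by +37°: θ ← 225° +37° = 262°
rotate link 1 by -28°: θ ← 262° -28° = 234°
rotate link 1 by -61°: θ ← 234° -61° = 173°
crank pin P = (r cos θ, r sin θ) = (-17.865831, 2.193648)
h = r sin θ − e = 2.193648 − 0 = 2.193648
x = r cos θ + √(L² − h²) = -17.865831 + 97.975445 = 80.109615

80.1096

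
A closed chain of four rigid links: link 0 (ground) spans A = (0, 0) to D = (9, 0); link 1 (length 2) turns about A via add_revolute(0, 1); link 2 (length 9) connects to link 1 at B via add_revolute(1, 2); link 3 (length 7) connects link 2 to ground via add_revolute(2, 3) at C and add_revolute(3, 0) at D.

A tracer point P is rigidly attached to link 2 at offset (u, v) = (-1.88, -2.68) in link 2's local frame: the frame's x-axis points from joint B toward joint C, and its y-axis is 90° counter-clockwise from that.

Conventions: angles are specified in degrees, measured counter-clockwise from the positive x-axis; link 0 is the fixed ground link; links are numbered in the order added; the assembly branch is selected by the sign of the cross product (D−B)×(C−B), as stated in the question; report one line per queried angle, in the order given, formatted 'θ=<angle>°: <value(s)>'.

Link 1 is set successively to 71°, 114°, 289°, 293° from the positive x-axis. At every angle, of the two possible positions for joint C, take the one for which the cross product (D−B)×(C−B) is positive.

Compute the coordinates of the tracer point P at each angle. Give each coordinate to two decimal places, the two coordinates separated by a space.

A=(0,0), D=(9.00,0)
θ=71°: B = A + 2.00·(cos71°, sin71°) = (0.6511, 1.8910)
θ=71°: |BD| = 8.5603
θ=71°: circle(B,9.00) ∩ circle(D,7.00): a=6.1493, h=6.5717
θ=71°:   candidates: C₊=(8.1002,6.9419) cross=56.256; C₋=(5.1968,-5.8767) cross=-56.256
θ=71°:   branch + wants cross > 0 → take C=(8.1002,6.9419) (cross=56.256)
θ=71°: ex = (C−B)/|BC| = (0.8277,0.5612); ey = (-0.5612,0.8277)
θ=71°: P = B + -1.88·ex + -2.68·ey = (0.5992,-1.3822)
θ=114°: B = A + 2.00·(cos114°, sin114°) = (-0.8135, 1.8271)
θ=114°: |BD| = 9.9821
θ=114°: circle(B,9.00) ∩ circle(D,7.00): a=6.5939, h=6.1254
θ=114°:   candidates: C₊=(6.7902,6.6421) cross=61.144; C₋=(4.5479,-5.4017) cross=-61.144
θ=114°:   branch + wants cross > 0 → take C=(6.7902,6.6421) (cross=61.144)
θ=114°: ex = (C−B)/|BC| = (0.8449,0.5350); ey = (-0.5350,0.8449)
θ=114°: P = B + -1.88·ex + -2.68·ey = (-0.9680,-1.4429)
θ=289°: B = A + 2.00·(cos289°, sin289°) = (0.6511, -1.8910)
θ=289°: |BD| = 8.5603
θ=289°: circle(B,9.00) ∩ circle(D,7.00): a=6.1493, h=6.5717
θ=289°:   candidates: C₊=(5.1968,5.8767) cross=56.256; C₋=(8.1002,-6.9419) cross=-56.256
θ=289°:   branch + wants cross > 0 → take C=(5.1968,5.8767) (cross=56.256)
θ=289°: ex = (C−B)/|BC| = (0.5051,0.8631); ey = (-0.8631,0.5051)
θ=289°: P = B + -1.88·ex + -2.68·ey = (2.0147,-4.8672)
θ=293°: B = A + 2.00·(cos293°, sin293°) = (0.7815, -1.8410)
θ=293°: |BD| = 8.4222
θ=293°: circle(B,9.00) ∩ circle(D,7.00): a=6.1108, h=6.6074
θ=293°:   candidates: C₊=(5.3002,5.9424) cross=55.649; C₋=(8.1888,-6.9528) cross=-55.649
θ=293°:   branch + wants cross > 0 → take C=(5.3002,5.9424) (cross=55.649)
θ=293°: ex = (C−B)/|BC| = (0.5021,0.8648); ey = (-0.8648,0.5021)
θ=293°: P = B + -1.88·ex + -2.68·ey = (2.1553,-4.8125)

θ=71°: 0.60 -1.38
θ=114°: -0.97 -1.44
θ=289°: 2.01 -4.87
θ=293°: 2.16 -4.81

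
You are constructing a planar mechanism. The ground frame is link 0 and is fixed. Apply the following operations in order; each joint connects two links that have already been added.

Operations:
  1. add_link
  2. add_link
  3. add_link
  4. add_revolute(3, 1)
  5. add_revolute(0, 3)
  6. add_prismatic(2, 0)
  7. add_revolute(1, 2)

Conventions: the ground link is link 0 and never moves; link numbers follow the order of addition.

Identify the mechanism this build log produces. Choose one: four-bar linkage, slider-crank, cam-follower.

links: 4 (incl. ground); joints: 3 revolute, 1 prismatic, 0 higher (cam) pair, forming one closed loop
4 links, 3 revolutes + 1 prismatic in one loop → slider-crank

slider-crank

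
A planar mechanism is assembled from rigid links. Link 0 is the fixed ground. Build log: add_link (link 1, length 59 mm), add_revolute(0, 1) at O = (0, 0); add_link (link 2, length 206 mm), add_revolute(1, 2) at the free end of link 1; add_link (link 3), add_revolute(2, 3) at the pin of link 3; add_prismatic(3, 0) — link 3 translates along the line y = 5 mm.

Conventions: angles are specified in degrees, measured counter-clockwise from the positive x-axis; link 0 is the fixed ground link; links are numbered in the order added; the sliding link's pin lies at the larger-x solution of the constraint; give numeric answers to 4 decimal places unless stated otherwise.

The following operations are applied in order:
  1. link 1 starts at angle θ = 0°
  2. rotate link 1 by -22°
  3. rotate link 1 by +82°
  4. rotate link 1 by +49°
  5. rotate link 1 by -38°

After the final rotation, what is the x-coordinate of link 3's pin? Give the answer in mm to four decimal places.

geometry: r = 59 mm, L = 206 mm, e = 5 mm; θ starts at 0°
rotate link 1 by -22°: θ ← 0° -22° = -22°
rotate link 1 by +82°: θ ← -22° +82° = 60°
rotate link 1 by +49°: θ ← 60° +49° = 109°
rotate link 1 by -38°: θ ← 109° -38° = 71°
crank pin P = (r cos θ, r sin θ) = (19.208521, 55.785596)
h = r sin θ − e = 55.785596 − 5 = 50.785596
x = r cos θ + √(L² − h²) = 19.208521 + 199.641737 = 218.850258

218.8503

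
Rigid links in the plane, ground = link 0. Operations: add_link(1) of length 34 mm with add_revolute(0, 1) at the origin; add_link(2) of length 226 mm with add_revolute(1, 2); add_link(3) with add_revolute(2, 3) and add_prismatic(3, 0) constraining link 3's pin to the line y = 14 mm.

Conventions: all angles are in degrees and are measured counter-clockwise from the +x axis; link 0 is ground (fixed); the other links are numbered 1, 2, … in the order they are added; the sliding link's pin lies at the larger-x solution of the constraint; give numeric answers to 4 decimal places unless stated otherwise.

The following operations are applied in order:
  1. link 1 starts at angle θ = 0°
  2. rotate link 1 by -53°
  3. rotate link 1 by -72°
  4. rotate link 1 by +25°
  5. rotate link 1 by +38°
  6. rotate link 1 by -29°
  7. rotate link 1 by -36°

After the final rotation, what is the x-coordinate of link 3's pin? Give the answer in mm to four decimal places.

geometry: r = 34 mm, L = 226 mm, e = 14 mm; θ starts at 0°
rotate link 1 by -53°: θ ← 0° -53° = -53°
rotate link 1 by -72°: θ ← -53° -72° = -125°
rotate link 1 by +25°: θ ← -125° +25° = -100°
rotate link 1 by +38°: θ ← -100° +38° = -62°
rotate link 1 by -29°: θ ← -62° -29° = -91°
rotate link 1 by -36°: θ ← -91° -36° = -127°
crank pin P = (r cos θ, r sin θ) = (-20.461711, -27.153607)
h = r sin θ − e = -27.153607 − 14 = -41.153607
x = r cos θ + √(L² − h²) = -20.461711 + 222.221467 = 201.759757

201.7598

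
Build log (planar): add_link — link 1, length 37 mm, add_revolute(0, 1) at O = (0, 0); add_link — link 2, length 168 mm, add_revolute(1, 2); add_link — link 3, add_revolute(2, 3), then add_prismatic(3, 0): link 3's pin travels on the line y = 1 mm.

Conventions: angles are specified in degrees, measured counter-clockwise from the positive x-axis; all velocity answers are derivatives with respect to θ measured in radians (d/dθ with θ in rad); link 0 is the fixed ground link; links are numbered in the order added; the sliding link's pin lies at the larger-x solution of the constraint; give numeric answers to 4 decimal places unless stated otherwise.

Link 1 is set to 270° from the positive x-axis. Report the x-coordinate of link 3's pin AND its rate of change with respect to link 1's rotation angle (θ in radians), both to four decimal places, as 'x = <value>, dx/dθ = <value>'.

geometry: r = 37 mm, L = 168 mm, e = 1 mm
crank pin P = (r cos θ, r sin θ) = (-0.000000, -37.000000)
h = r sin θ − e = -37.000000 − 1 = -38.000000
x = r cos θ + √(L² − h²) = -0.000000 + 163.645959 = 163.645959
dx/dθ = −r sin θ − h·r cos θ/√(L² − h²) (θ in radians; h = -38.000000) = 37.000000

x = 163.6460, dx/dθ = 37.0000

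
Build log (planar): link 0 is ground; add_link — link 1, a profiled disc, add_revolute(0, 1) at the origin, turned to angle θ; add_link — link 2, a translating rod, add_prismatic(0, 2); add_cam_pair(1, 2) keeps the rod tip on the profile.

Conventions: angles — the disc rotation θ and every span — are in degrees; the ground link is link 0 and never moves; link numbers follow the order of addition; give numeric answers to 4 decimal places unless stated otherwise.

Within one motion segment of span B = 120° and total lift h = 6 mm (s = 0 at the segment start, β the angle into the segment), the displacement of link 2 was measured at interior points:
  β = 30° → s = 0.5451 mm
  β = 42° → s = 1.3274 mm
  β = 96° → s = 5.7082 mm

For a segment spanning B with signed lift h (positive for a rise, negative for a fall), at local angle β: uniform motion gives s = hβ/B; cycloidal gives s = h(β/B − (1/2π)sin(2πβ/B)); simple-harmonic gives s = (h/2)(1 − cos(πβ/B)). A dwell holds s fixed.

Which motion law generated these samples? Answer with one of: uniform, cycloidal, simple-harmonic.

candidates at β/B = r: uniform s = h·r (linear in β); cycloidal s = h·(r − sin(2πr)/(2π)); simple-harmonic s = (h/2)(1 − cos(πr))
β=30°: printed 0.5451 | uniform 1.5000, cycloidal 0.5451, simple-harmonic 0.8787
β=42°: printed 1.3274 | uniform 2.1000, cycloidal 1.3274, simple-harmonic 1.6380
β=96°: printed 5.7082 | uniform 4.8000, cycloidal 5.7082, simple-harmonic 5.4271
only one law matches every sample → cycloidal

cycloidal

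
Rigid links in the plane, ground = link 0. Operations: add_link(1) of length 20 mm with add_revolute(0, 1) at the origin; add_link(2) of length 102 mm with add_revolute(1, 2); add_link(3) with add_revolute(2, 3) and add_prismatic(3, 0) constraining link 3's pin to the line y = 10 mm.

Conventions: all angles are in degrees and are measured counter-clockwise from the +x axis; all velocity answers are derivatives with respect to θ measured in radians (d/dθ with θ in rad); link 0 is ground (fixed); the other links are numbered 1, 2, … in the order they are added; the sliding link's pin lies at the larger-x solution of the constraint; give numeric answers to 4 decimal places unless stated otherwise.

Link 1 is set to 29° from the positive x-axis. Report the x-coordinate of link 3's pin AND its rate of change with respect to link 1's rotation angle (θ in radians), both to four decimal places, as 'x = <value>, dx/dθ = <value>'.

geometry: r = 20 mm, L = 102 mm, e = 10 mm
crank pin P = (r cos θ, r sin θ) = (17.492394, 9.696192)
h = r sin θ − e = 9.696192 − 10 = -0.303808
x = r cos θ + √(L² − h²) = 17.492394 + 101.999548 = 119.491942
dx/dθ = −r sin θ − h·r cos θ/√(L² − h²) (θ in radians; h = -0.303808) = -9.644091

x = 119.4919, dx/dθ = -9.6441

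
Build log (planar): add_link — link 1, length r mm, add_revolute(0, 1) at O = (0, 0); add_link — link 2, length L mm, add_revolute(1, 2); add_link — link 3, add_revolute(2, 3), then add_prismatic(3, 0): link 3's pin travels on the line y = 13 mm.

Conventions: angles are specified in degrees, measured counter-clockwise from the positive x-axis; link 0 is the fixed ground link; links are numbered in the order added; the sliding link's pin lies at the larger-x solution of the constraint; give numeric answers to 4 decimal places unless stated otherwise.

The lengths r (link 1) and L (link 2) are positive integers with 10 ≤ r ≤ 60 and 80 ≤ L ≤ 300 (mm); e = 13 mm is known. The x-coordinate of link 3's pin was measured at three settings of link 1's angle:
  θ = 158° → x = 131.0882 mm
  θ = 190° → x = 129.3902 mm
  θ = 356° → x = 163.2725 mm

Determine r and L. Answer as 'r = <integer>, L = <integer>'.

constraint per measurement: (x − r cos θ)² + (r sin θ − e)² = L²
subtracting the θ₁ and θ₂ equations cancels the r² and L² terms:
r = (x₁² − x₂²) / (2[(x₁cos θ₁ + e sin θ₁) − (x₂cos θ₂ + e sin θ₂)]) = 16.9996 → r = 17
L² = (x₁ − r cos θ₁)² + (r sin θ₁ − e)² = 21608.9974 → L = 147.0000 → L = 147
check at θ₃=356°: x = 163.2725 (printed 163.2725) ✓

r = 17, L = 147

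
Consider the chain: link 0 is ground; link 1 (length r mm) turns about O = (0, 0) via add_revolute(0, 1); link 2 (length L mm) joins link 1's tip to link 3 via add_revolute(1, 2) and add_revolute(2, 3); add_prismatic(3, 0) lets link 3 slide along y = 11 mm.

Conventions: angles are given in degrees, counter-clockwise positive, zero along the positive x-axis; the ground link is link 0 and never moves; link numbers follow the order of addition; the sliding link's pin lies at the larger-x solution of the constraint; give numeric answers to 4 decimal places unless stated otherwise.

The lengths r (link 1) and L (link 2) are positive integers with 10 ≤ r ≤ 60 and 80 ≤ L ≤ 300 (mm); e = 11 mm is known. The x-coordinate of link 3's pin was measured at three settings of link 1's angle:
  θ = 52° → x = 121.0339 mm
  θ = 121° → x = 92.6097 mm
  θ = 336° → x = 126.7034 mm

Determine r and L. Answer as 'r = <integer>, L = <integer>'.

constraint per measurement: (x − r cos θ)² + (r sin θ − e)² = L²
subtracting the θ₁ and θ₂ equations cancels the r² and L² terms:
r = (x₁² − x₂²) / (2[(x₁cos θ₁ + e sin θ₁) − (x₂cos θ₂ + e sin θ₂)]) = 25.0001 → r = 25
L² = (x₁ − r cos θ₁)² + (r sin θ₁ − e)² = 11236.0036 → L = 106.0000 → L = 106
check at θ₃=336°: x = 126.7034 (printed 126.7034) ✓

r = 25, L = 106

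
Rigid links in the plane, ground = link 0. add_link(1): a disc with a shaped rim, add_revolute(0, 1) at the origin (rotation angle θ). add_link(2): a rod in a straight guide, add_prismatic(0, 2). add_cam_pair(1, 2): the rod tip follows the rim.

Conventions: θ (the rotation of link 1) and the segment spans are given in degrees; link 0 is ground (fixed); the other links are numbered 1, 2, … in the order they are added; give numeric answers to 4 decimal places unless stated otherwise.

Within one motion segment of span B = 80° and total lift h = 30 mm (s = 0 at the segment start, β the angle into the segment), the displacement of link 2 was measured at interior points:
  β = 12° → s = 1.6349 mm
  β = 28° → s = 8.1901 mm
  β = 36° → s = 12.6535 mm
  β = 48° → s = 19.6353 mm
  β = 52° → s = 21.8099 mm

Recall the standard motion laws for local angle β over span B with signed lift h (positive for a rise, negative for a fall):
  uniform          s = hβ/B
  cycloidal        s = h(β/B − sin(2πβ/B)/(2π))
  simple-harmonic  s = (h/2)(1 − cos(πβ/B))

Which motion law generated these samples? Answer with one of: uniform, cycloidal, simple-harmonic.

candidates at β/B = r: uniform s = h·r (linear in β); cycloidal s = h·(r − sin(2πr)/(2π)); simple-harmonic s = (h/2)(1 − cos(πr))
β=12°: printed 1.6349 | uniform 4.5000, cycloidal 0.6372, simple-harmonic 1.6349
β=28°: printed 8.1901 | uniform 10.5000, cycloidal 6.6372, simple-harmonic 8.1901
β=36°: printed 12.6535 | uniform 13.5000, cycloidal 12.0246, simple-harmonic 12.6535
β=48°: printed 19.6353 | uniform 18.0000, cycloidal 20.8065, simple-harmonic 19.6353
β=52°: printed 21.8099 | uniform 19.5000, cycloidal 23.3628, simple-harmonic 21.8099
only one law matches every sample → simple-harmonic

simple-harmonic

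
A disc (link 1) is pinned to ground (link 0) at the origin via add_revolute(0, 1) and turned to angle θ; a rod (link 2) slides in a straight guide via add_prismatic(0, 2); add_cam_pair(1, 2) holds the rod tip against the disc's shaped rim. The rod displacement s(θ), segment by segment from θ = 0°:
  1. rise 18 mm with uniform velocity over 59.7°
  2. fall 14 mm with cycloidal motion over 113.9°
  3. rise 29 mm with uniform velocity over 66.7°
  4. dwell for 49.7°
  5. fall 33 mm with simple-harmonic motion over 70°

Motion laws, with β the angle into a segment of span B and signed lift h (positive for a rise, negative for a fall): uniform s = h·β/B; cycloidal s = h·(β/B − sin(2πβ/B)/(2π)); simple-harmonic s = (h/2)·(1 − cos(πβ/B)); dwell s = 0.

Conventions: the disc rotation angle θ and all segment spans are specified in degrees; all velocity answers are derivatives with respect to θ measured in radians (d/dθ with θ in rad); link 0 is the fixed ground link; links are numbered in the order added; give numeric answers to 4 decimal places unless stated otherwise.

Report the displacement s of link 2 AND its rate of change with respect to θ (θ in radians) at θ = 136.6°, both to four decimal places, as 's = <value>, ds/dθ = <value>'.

segment 1 (0° to 59.7°, uniform, h = 18) is passed completely: s = 0.0000 + (18) = 18.0000
θ = 136.6° falls in segment 2 (59.7° to 173.6°, cycloidal, h = -14): β = 136.6 − 59.7 = 76.9°, B = 113.9°; Δs = -14·(0.6752 − sin(2π·0.6752)/(2π)) = -11.4384; s = 18.0000 − 11.4384 = 6.5616
velocity in seg [59.7°–173.6°] (cycloidal), θ in radians: β = 76.9° = 1.3422 rad, B = 113.9° = 1.9879 rad; ds/dθ = (h/B)(1 − cos(2πβ/B)) = ((-14)/1.9879)(1 − cos(2π·0.6752)) = -10.233671 mm/rad

s = 6.5616, ds/dθ = -10.2337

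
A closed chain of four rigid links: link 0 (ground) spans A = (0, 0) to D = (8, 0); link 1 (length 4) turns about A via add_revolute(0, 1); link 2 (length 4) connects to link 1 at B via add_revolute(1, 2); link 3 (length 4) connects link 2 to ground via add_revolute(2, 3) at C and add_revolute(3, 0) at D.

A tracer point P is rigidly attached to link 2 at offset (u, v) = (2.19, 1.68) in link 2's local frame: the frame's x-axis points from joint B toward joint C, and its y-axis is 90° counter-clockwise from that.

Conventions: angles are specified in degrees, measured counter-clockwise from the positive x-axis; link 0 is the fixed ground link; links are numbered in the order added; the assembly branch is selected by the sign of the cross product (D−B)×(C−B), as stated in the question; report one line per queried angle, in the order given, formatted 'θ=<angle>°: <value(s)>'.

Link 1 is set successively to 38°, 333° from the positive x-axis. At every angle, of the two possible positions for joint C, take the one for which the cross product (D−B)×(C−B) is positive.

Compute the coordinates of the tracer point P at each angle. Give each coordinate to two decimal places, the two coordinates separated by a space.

A=(0,0), D=(8.00,0)
θ=38°: B = A + 4.00·(cos38°, sin38°) = (3.1520, 2.4626)
θ=38°: |BD| = 5.4376
θ=38°: circle(B,4.00) ∩ circle(D,4.00): a=2.7188, h=2.9340
θ=38°:   candidates: C₊=(6.9048,3.8471) cross=15.954; C₋=(4.2472,-1.3845) cross=-15.954
θ=38°:   branch + wants cross > 0 → take C=(6.9048,3.8471) (cross=15.954)
θ=38°: ex = (C−B)/|BC| = (0.9382,0.3461); ey = (-0.3461,0.9382)
θ=38°: P = B + 2.19·ex + 1.68·ey = (4.6252,4.7968)
θ=333°: B = A + 4.00·(cos333°, sin333°) = (3.5640, -1.8160)
θ=333°: |BD| = 4.7933
θ=333°: circle(B,4.00) ∩ circle(D,4.00): a=2.3966, h=3.2025
θ=333°:   candidates: C₊=(4.5687,2.0558) cross=15.351; C₋=(6.9953,-3.8718) cross=-15.351
θ=333°:   branch + wants cross > 0 → take C=(4.5687,2.0558) (cross=15.351)
θ=333°: ex = (C−B)/|BC| = (0.2512,0.9679); ey = (-0.9679,0.2512)
θ=333°: P = B + 2.19·ex + 1.68·ey = (2.4880,0.7258)

θ=38°: 4.63 4.80
θ=333°: 2.49 0.73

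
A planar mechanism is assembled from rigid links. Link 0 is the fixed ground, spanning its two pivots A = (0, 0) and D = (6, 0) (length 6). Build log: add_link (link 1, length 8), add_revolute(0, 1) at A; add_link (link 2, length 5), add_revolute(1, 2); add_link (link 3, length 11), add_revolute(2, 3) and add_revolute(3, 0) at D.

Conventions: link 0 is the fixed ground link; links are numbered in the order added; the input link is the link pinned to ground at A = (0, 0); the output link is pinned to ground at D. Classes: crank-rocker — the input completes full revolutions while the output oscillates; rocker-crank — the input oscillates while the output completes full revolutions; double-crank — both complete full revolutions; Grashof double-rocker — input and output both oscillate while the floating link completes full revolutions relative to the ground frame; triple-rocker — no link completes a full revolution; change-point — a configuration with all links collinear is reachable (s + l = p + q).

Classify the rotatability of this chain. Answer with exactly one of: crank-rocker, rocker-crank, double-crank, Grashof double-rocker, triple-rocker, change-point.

lengths: ground=6, input=8, coupler=5, output=11
sorted: s=5 (shortest), l=11 (longest), p+q=14
s + l = 16 vs p + q = 14
s + l > p + q → non-Grashof → no link fully rotates → triple-rocker

triple-rocker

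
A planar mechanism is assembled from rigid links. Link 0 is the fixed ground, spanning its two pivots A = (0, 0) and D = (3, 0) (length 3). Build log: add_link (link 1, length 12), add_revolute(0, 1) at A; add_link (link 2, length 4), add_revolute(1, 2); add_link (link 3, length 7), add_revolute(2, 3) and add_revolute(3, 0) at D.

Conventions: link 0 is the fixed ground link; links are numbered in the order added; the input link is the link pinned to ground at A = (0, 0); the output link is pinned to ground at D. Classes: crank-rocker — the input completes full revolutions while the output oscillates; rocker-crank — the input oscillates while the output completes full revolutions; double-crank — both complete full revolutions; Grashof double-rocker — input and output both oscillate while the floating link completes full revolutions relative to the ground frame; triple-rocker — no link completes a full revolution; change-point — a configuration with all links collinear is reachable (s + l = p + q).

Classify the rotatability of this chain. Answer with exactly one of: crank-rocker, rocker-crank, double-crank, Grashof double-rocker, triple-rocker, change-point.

lengths: ground=3, input=12, coupler=4, output=7
sorted: s=3 (shortest), l=12 (longest), p+q=11
s + l = 15 vs p + q = 11
s + l > p + q → non-Grashof → no link fully rotates → triple-rocker

triple-rocker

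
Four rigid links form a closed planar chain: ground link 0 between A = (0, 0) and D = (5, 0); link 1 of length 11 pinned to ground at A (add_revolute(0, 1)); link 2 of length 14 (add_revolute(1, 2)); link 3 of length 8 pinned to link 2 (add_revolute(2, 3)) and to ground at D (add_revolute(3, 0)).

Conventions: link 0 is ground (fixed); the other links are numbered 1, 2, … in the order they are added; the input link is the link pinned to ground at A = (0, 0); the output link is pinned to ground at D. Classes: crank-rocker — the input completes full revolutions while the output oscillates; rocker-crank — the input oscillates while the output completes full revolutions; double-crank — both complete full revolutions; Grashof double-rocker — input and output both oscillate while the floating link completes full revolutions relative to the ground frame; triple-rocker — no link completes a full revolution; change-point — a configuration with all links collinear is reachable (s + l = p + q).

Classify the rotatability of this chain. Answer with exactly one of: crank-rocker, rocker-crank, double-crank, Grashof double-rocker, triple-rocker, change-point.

lengths: ground=5, input=11, coupler=14, output=8
sorted: s=5 (shortest), l=14 (longest), p+q=19
s + l = 19 vs p + q = 19
s + l = p + q → change-point (collinear configuration reachable)

change-point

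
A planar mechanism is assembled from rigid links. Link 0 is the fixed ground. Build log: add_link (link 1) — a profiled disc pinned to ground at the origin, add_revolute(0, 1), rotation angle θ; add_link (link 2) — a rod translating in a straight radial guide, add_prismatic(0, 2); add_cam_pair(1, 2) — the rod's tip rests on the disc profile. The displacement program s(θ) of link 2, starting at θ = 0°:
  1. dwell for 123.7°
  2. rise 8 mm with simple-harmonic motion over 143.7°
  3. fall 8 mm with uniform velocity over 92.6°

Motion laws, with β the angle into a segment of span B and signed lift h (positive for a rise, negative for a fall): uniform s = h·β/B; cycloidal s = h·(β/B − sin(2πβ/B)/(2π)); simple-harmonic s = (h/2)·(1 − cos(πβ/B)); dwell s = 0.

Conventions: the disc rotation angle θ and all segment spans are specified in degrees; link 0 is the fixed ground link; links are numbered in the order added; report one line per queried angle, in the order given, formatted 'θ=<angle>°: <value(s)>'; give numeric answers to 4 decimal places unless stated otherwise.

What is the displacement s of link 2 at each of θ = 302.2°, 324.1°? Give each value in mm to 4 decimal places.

seg 1 [0°–123.7°] dwell: s stays 0.0000
seg 2 [123.7°–267.4°] simple-harmonic, h=8: full span → s += 8 → s = 8.0000
seg 3 [267.4°–360°] uniform, h=-8: θ=302.2° here. β=34.8, B=92.6. -8·34.8/92.6 = -3.0065 → s = 4.9935
seg 3 [267.4°–360°] uniform, h=-8: θ=324.1° here. β=56.7, B=92.6. -8·56.7/92.6 = -4.8985 → s = 3.1015

θ=302.2°: 4.9935
θ=324.1°: 3.1015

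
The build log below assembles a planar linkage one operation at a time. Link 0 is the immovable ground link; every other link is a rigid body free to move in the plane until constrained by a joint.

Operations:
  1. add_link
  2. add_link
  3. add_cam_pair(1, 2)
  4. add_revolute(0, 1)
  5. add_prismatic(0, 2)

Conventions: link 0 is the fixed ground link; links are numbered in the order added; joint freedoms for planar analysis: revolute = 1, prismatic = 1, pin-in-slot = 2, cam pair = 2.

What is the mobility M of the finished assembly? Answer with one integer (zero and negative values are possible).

link 0 = ground. State L|J1|J2 = 1|0|0
+link1  2|0|0
+link2  3|0|0
C(1,2) f=2→J2  3|0|1
R(0,1) f=1→J1  3|1|1
P(0,2) f=1→J1  3|2|1
M = 3(3−1)−2·2−1 = 6−4−1 = 1

M = 1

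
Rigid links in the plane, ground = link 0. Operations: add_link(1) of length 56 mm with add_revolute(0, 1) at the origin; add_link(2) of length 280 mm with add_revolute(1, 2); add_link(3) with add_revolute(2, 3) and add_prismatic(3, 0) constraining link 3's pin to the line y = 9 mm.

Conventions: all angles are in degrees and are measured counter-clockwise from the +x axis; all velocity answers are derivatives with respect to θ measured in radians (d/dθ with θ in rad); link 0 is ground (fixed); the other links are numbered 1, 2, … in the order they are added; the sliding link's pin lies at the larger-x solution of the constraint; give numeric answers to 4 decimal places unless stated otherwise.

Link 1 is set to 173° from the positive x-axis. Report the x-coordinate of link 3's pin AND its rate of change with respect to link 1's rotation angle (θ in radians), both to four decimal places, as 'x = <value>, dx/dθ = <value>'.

geometry: r = 56 mm, L = 280 mm, e = 9 mm
crank pin P = (r cos θ, r sin θ) = (-55.582584, 6.824683)
h = r sin θ − e = 6.824683 − 9 = -2.175317
x = r cos θ + √(L² − h²) = -55.582584 + 279.991550 = 224.408965
dx/dθ = −r sin θ − h·r cos θ/√(L² − h²) (θ in radians; h = -2.175317) = -7.256517

x = 224.4090, dx/dθ = -7.2565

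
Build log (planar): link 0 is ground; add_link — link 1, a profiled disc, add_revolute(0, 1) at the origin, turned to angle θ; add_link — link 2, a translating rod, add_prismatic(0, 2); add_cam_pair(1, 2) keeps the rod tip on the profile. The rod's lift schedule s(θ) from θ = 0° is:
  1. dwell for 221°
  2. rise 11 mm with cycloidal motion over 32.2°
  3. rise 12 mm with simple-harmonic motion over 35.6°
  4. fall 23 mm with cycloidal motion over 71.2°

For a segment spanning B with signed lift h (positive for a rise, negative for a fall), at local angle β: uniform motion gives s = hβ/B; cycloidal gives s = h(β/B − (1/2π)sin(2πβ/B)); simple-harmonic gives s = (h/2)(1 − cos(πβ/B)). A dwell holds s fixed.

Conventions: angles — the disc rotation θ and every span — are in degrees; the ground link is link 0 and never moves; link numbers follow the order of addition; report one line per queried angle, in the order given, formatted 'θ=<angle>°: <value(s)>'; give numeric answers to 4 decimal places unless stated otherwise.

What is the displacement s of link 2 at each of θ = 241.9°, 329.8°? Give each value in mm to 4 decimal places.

seg 1 [0°–221°] dwell: s stays 0.0000
seg 2 [221°–253.2°] cycloidal, h=11: θ=241.9° here. β=20.9, B=32.2. 11·(0.6491 − sin(2π·0.6491)/(2π)) = 8.5501 → s = 8.5501
seg 2 [221°–253.2°] cycloidal, h=11: full span → s += 11 → s = 11.0000
seg 3 [253.2°–288.8°] simple-harmonic, h=12: full span → s += 12 → s = 23.0000
seg 4 [288.8°–360°] cycloidal, h=-23: θ=329.8° here. β=41, B=71.2. -23·(0.5758 − sin(2π·0.5758)/(2π)) = -14.9235 → s = 8.0765

θ=241.9°: 8.5501
θ=329.8°: 8.0765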